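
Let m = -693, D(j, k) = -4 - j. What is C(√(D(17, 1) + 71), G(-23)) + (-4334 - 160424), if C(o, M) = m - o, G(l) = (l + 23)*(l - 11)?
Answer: -165451 - 5*√2 ≈ -1.6546e+5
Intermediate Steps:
G(l) = (-11 + l)*(23 + l) (G(l) = (23 + l)*(-11 + l) = (-11 + l)*(23 + l))
C(o, M) = -693 - o
C(√(D(17, 1) + 71), G(-23)) + (-4334 - 160424) = (-693 - √((-4 - 1*17) + 71)) + (-4334 - 160424) = (-693 - √((-4 - 17) + 71)) - 164758 = (-693 - √(-21 + 71)) - 164758 = (-693 - √50) - 164758 = (-693 - 5*√2) - 164758 = -165451 - 5*√2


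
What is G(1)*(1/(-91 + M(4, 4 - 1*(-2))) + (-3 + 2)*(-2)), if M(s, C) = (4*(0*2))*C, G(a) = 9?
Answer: 1629/91 ≈ 17.901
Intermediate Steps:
M(s, C) = 0 (M(s, C) = (4*0)*C = 0*C = 0)
G(1)*(1/(-91 + M(4, 4 - 1*(-2))) + (-3 + 2)*(-2)) = 9*(1/(-91 + 0) + (-3 + 2)*(-2)) = 9*(1/(-91) - 1*(-2)) = 9*(-1/91 + 2) = 9*(181/91) = 1629/91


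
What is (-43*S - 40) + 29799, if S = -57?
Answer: 32210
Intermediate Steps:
(-43*S - 40) + 29799 = (-43*(-57) - 40) + 29799 = (2451 - 40) + 29799 = 2411 + 29799 = 32210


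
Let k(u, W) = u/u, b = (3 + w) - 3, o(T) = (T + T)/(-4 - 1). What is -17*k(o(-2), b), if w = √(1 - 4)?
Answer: -17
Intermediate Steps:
o(T) = -2*T/5 (o(T) = (2*T)/(-5) = (2*T)*(-⅕) = -2*T/5)
w = I*√3 (w = √(-3) = I*√3 ≈ 1.732*I)
b = I*√3 (b = (3 + I*√3) - 3 = I*√3 ≈ 1.732*I)
k(u, W) = 1
-17*k(o(-2), b) = -17*1 = -17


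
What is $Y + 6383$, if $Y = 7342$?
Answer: $13725$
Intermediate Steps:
$Y + 6383 = 7342 + 6383 = 13725$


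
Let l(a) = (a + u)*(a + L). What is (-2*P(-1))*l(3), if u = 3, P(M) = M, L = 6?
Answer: 108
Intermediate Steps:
l(a) = (3 + a)*(6 + a) (l(a) = (a + 3)*(a + 6) = (3 + a)*(6 + a))
(-2*P(-1))*l(3) = (-2*(-1))*(18 + 3² + 9*3) = 2*(18 + 9 + 27) = 2*54 = 108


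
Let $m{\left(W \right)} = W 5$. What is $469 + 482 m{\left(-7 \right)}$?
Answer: $-16401$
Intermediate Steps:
$m{\left(W \right)} = 5 W$
$469 + 482 m{\left(-7 \right)} = 469 + 482 \cdot 5 \left(-7\right) = 469 + 482 \left(-35\right) = 469 - 16870 = -16401$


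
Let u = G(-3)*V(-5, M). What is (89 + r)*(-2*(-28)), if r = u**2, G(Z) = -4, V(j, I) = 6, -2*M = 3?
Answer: 37240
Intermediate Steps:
M = -3/2 (M = -1/2*3 = -3/2 ≈ -1.5000)
u = -24 (u = -4*6 = -24)
r = 576 (r = (-24)**2 = 576)
(89 + r)*(-2*(-28)) = (89 + 576)*(-2*(-28)) = 665*56 = 37240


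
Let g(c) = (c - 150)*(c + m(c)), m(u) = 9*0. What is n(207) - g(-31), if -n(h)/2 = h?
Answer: -6025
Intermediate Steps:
m(u) = 0
n(h) = -2*h
g(c) = c*(-150 + c) (g(c) = (c - 150)*(c + 0) = (-150 + c)*c = c*(-150 + c))
n(207) - g(-31) = -2*207 - (-31)*(-150 - 31) = -414 - (-31)*(-181) = -414 - 1*5611 = -414 - 5611 = -6025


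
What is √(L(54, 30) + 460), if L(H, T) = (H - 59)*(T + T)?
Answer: 4*√10 ≈ 12.649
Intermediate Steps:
L(H, T) = 2*T*(-59 + H) (L(H, T) = (-59 + H)*(2*T) = 2*T*(-59 + H))
√(L(54, 30) + 460) = √(2*30*(-59 + 54) + 460) = √(2*30*(-5) + 460) = √(-300 + 460) = √160 = 4*√10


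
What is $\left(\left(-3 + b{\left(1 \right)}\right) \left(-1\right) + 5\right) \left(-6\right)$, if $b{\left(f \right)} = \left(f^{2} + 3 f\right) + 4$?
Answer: $0$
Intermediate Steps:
$b{\left(f \right)} = 4 + f^{2} + 3 f$
$\left(\left(-3 + b{\left(1 \right)}\right) \left(-1\right) + 5\right) \left(-6\right) = \left(\left(-3 + \left(4 + 1^{2} + 3 \cdot 1\right)\right) \left(-1\right) + 5\right) \left(-6\right) = \left(\left(-3 + \left(4 + 1 + 3\right)\right) \left(-1\right) + 5\right) \left(-6\right) = \left(\left(-3 + 8\right) \left(-1\right) + 5\right) \left(-6\right) = \left(5 \left(-1\right) + 5\right) \left(-6\right) = \left(-5 + 5\right) \left(-6\right) = 0 \left(-6\right) = 0$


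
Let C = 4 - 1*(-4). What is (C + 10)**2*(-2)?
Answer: -648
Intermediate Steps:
C = 8 (C = 4 + 4 = 8)
(C + 10)**2*(-2) = (8 + 10)**2*(-2) = 18**2*(-2) = 324*(-2) = -648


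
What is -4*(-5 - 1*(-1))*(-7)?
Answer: -112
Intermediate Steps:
-4*(-5 - 1*(-1))*(-7) = -4*(-5 + 1)*(-7) = -4*(-4)*(-7) = 16*(-7) = -112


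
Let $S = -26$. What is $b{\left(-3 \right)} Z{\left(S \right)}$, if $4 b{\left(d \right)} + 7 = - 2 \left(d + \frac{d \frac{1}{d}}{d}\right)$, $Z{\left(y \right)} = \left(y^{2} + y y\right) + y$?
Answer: $- \frac{221}{2} \approx -110.5$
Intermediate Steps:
$Z{\left(y \right)} = y + 2 y^{2}$ ($Z{\left(y \right)} = \left(y^{2} + y^{2}\right) + y = 2 y^{2} + y = y + 2 y^{2}$)
$b{\left(d \right)} = - \frac{7}{4} - \frac{d}{2} - \frac{1}{2 d}$ ($b{\left(d \right)} = - \frac{7}{4} + \frac{\left(-2\right) \left(d + \frac{d \frac{1}{d}}{d}\right)}{4} = - \frac{7}{4} + \frac{\left(-2\right) \left(d + 1 \frac{1}{d}\right)}{4} = - \frac{7}{4} + \frac{\left(-2\right) \left(d + \frac{1}{d}\right)}{4} = - \frac{7}{4} + \frac{- 2 d - \frac{2}{d}}{4} = - \frac{7}{4} - \left(\frac{d}{2} + \frac{1}{2 d}\right) = - \frac{7}{4} - \frac{d}{2} - \frac{1}{2 d}$)
$b{\left(-3 \right)} Z{\left(S \right)} = \frac{-2 - - 3 \left(7 + 2 \left(-3\right)\right)}{4 \left(-3\right)} \left(- 26 \left(1 + 2 \left(-26\right)\right)\right) = \frac{1}{4} \left(- \frac{1}{3}\right) \left(-2 - - 3 \left(7 - 6\right)\right) \left(- 26 \left(1 - 52\right)\right) = \frac{1}{4} \left(- \frac{1}{3}\right) \left(-2 - \left(-3\right) 1\right) \left(\left(-26\right) \left(-51\right)\right) = \frac{1}{4} \left(- \frac{1}{3}\right) \left(-2 + 3\right) 1326 = \frac{1}{4} \left(- \frac{1}{3}\right) 1 \cdot 1326 = \left(- \frac{1}{12}\right) 1326 = - \frac{221}{2}$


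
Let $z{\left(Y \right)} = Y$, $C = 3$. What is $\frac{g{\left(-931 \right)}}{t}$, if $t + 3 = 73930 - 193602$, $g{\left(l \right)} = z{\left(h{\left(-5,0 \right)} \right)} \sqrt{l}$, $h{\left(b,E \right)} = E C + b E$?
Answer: $0$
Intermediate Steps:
$h{\left(b,E \right)} = 3 E + E b$ ($h{\left(b,E \right)} = E 3 + b E = 3 E + E b$)
$g{\left(l \right)} = 0$ ($g{\left(l \right)} = 0 \left(3 - 5\right) \sqrt{l} = 0 \left(-2\right) \sqrt{l} = 0 \sqrt{l} = 0$)
$t = -119675$ ($t = -3 + \left(73930 - 193602\right) = -3 - 119672 = -119675$)
$\frac{g{\left(-931 \right)}}{t} = \frac{0}{-119675} = 0 \left(- \frac{1}{119675}\right) = 0$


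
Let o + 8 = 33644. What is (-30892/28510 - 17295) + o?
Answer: 232925509/14255 ≈ 16340.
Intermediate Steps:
o = 33636 (o = -8 + 33644 = 33636)
(-30892/28510 - 17295) + o = (-30892/28510 - 17295) + 33636 = (-30892*1/28510 - 17295) + 33636 = (-15446/14255 - 17295) + 33636 = -246555671/14255 + 33636 = 232925509/14255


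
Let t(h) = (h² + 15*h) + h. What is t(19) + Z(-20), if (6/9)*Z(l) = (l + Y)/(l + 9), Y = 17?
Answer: 14639/22 ≈ 665.41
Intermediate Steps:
t(h) = h² + 16*h
Z(l) = 3*(17 + l)/(2*(9 + l)) (Z(l) = 3*((l + 17)/(l + 9))/2 = 3*((17 + l)/(9 + l))/2 = 3*(17 + l)/(2*(9 + l)))
t(19) + Z(-20) = 19*(16 + 19) + 3*(17 - 20)/(2*(9 - 20)) = 19*35 + (3/2)*(-3)/(-11) = 665 + (3/2)*(-1/11)*(-3) = 665 + 9/22 = 14639/22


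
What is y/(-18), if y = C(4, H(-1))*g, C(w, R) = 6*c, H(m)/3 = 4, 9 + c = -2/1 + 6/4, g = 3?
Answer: 19/2 ≈ 9.5000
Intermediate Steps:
c = -19/2 (c = -9 + (-2/1 + 6/4) = -9 + (-2*1 + 6*(¼)) = -9 + (-2 + 3/2) = -9 - ½ = -19/2 ≈ -9.5000)
H(m) = 12 (H(m) = 3*4 = 12)
C(w, R) = -57 (C(w, R) = 6*(-19/2) = -57)
y = -171 (y = -57*3 = -171)
y/(-18) = -171/(-18) = -1/18*(-171) = 19/2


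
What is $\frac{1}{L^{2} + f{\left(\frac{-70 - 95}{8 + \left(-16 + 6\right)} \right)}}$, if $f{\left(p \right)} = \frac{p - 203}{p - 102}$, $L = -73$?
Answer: $\frac{39}{208072} \approx 0.00018744$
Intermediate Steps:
$f{\left(p \right)} = \frac{-203 + p}{-102 + p}$
$\frac{1}{L^{2} + f{\left(\frac{-70 - 95}{8 + \left(-16 + 6\right)} \right)}} = \frac{1}{\left(-73\right)^{2} + \frac{-203 + \frac{-70 - 95}{8 + \left(-16 + 6\right)}}{-102 + \frac{-70 - 95}{8 + \left(-16 + 6\right)}}} = \frac{1}{5329 + \frac{-203 - \frac{165}{8 - 10}}{-102 - \frac{165}{8 - 10}}} = \frac{1}{5329 + \frac{-203 - \frac{165}{-2}}{-102 - \frac{165}{-2}}} = \frac{1}{5329 + \frac{-203 - - \frac{165}{2}}{-102 - - \frac{165}{2}}} = \frac{1}{5329 + \frac{-203 + \frac{165}{2}}{-102 + \frac{165}{2}}} = \frac{1}{5329 + \frac{1}{- \frac{39}{2}} \left(- \frac{241}{2}\right)} = \frac{1}{5329 - - \frac{241}{39}} = \frac{1}{5329 + \frac{241}{39}} = \frac{1}{\frac{208072}{39}} = \frac{39}{208072}$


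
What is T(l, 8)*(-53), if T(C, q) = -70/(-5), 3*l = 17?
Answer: -742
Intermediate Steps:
l = 17/3 (l = (⅓)*17 = 17/3 ≈ 5.6667)
T(C, q) = 14 (T(C, q) = -70*(-⅕) = 14)
T(l, 8)*(-53) = 14*(-53) = -742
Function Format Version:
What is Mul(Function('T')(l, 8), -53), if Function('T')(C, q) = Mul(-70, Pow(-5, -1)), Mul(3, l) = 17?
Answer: -742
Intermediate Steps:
l = Rational(17, 3) (l = Mul(Rational(1, 3), 17) = Rational(17, 3) ≈ 5.6667)
Function('T')(C, q) = 14 (Function('T')(C, q) = Mul(-70, Rational(-1, 5)) = 14)
Mul(Function('T')(l, 8), -53) = Mul(14, -53) = -742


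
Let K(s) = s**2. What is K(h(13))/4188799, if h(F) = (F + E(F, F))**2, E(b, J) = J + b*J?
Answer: 1445900625/4188799 ≈ 345.18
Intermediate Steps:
E(b, J) = J + J*b
h(F) = (F + F*(1 + F))**2
K(h(13))/4188799 = (13**2*(2 + 13)**2)**2/4188799 = (169*15**2)**2*(1/4188799) = (169*225)**2*(1/4188799) = 38025**2*(1/4188799) = 1445900625*(1/4188799) = 1445900625/4188799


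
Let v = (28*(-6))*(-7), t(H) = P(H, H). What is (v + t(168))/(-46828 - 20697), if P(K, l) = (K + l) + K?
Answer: -336/13505 ≈ -0.024880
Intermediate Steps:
P(K, l) = l + 2*K
t(H) = 3*H (t(H) = H + 2*H = 3*H)
v = 1176 (v = -168*(-7) = 1176)
(v + t(168))/(-46828 - 20697) = (1176 + 3*168)/(-46828 - 20697) = (1176 + 504)/(-67525) = 1680*(-1/67525) = -336/13505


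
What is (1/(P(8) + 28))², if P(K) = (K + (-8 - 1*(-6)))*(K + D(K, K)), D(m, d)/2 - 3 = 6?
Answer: 1/33856 ≈ 2.9537e-5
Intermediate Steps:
D(m, d) = 18 (D(m, d) = 6 + 2*6 = 6 + 12 = 18)
P(K) = (-2 + K)*(18 + K) (P(K) = (K + (-8 - 1*(-6)))*(K + 18) = (K + (-8 + 6))*(18 + K) = (K - 2)*(18 + K) = (-2 + K)*(18 + K))
(1/(P(8) + 28))² = (1/((-36 + 8² + 16*8) + 28))² = (1/((-36 + 64 + 128) + 28))² = (1/(156 + 28))² = (1/184)² = 1/33856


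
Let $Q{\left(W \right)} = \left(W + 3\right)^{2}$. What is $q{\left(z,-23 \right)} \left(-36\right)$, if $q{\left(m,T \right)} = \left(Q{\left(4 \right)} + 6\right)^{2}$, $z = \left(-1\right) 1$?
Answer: $-108900$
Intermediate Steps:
$Q{\left(W \right)} = \left(3 + W\right)^{2}$
$z = -1$
$q{\left(m,T \right)} = 3025$ ($q{\left(m,T \right)} = \left(\left(3 + 4\right)^{2} + 6\right)^{2} = \left(7^{2} + 6\right)^{2} = \left(49 + 6\right)^{2} = 55^{2} = 3025$)
$q{\left(z,-23 \right)} \left(-36\right) = 3025 \left(-36\right) = -108900$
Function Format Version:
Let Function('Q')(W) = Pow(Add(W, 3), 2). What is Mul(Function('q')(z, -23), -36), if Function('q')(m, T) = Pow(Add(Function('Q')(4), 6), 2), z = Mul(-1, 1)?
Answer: -108900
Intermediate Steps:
Function('Q')(W) = Pow(Add(3, W), 2)
z = -1
Function('q')(m, T) = 3025 (Function('q')(m, T) = Pow(Add(Pow(Add(3, 4), 2), 6), 2) = Pow(Add(Pow(7, 2), 6), 2) = Pow(Add(49, 6), 2) = Pow(55, 2) = 3025)
Mul(Function('q')(z, -23), -36) = Mul(3025, -36) = -108900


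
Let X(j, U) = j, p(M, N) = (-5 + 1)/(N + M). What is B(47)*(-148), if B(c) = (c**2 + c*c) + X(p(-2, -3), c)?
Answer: -3269912/5 ≈ -6.5398e+5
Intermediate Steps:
p(M, N) = -4/(M + N)
B(c) = 4/5 + 2*c**2 (B(c) = (c**2 + c*c) - 4/(-2 - 3) = (c**2 + c**2) - 4/(-5) = 2*c**2 - 4*(-1/5) = 2*c**2 + 4/5 = 4/5 + 2*c**2)
B(47)*(-148) = (4/5 + 2*47**2)*(-148) = (4/5 + 2*2209)*(-148) = (4/5 + 4418)*(-148) = (22094/5)*(-148) = -3269912/5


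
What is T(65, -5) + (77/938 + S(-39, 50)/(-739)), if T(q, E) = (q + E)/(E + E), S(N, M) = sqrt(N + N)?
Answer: -793/134 - I*sqrt(78)/739 ≈ -5.9179 - 0.011951*I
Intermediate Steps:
S(N, M) = sqrt(2)*sqrt(N) (S(N, M) = sqrt(2*N) = sqrt(2)*sqrt(N))
T(q, E) = (E + q)/(2*E) (T(q, E) = (E + q)/((2*E)) = (E + q)*(1/(2*E)) = (E + q)/(2*E))
T(65, -5) + (77/938 + S(-39, 50)/(-739)) = (1/2)*(-5 + 65)/(-5) + (77/938 + (sqrt(2)*sqrt(-39))/(-739)) = (1/2)*(-1/5)*60 + (77*(1/938) + (sqrt(2)*(I*sqrt(39)))*(-1/739)) = -6 + (11/134 + (I*sqrt(78))*(-1/739)) = -6 + (11/134 - I*sqrt(78)/739) = -793/134 - I*sqrt(78)/739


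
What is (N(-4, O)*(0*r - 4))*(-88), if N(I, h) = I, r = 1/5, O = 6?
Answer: -1408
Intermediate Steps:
r = ⅕ ≈ 0.20000
(N(-4, O)*(0*r - 4))*(-88) = -4*(0*(⅕) - 4)*(-88) = -4*(0 - 4)*(-88) = -4*(-4)*(-88) = 16*(-88) = -1408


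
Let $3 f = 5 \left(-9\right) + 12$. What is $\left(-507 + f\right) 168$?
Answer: $-87024$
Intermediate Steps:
$f = -11$ ($f = \frac{5 \left(-9\right) + 12}{3} = \frac{-45 + 12}{3} = \frac{1}{3} \left(-33\right) = -11$)
$\left(-507 + f\right) 168 = \left(-507 - 11\right) 168 = \left(-518\right) 168 = -87024$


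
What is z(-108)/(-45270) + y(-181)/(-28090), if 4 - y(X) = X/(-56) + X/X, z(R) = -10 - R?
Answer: -15356941/7121152080 ≈ -0.0021565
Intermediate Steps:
y(X) = 3 + X/56 (y(X) = 4 - (X/(-56) + X/X) = 4 - (X*(-1/56) + 1) = 4 - (-X/56 + 1) = 4 - (1 - X/56) = 4 + (-1 + X/56) = 3 + X/56)
z(-108)/(-45270) + y(-181)/(-28090) = (-10 - 1*(-108))/(-45270) + (3 + (1/56)*(-181))/(-28090) = (-10 + 108)*(-1/45270) + (3 - 181/56)*(-1/28090) = 98*(-1/45270) - 13/56*(-1/28090) = -49/22635 + 13/1573040 = -15356941/7121152080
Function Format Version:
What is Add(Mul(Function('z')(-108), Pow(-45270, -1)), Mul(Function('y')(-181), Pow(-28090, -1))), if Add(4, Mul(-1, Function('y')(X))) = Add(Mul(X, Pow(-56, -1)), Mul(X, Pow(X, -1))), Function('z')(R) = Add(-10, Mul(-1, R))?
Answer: Rational(-15356941, 7121152080) ≈ -0.0021565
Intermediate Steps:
Function('y')(X) = Add(3, Mul(Rational(1, 56), X)) (Function('y')(X) = Add(4, Mul(-1, Add(Mul(X, Pow(-56, -1)), Mul(X, Pow(X, -1))))) = Add(4, Mul(-1, Add(Mul(X, Rational(-1, 56)), 1))) = Add(4, Mul(-1, Add(Mul(Rational(-1, 56), X), 1))) = Add(4, Mul(-1, Add(1, Mul(Rational(-1, 56), X)))) = Add(4, Add(-1, Mul(Rational(1, 56), X))) = Add(3, Mul(Rational(1, 56), X)))
Add(Mul(Function('z')(-108), Pow(-45270, -1)), Mul(Function('y')(-181), Pow(-28090, -1))) = Add(Mul(Add(-10, Mul(-1, -108)), Pow(-45270, -1)), Mul(Add(3, Mul(Rational(1, 56), -181)), Pow(-28090, -1))) = Add(Mul(Add(-10, 108), Rational(-1, 45270)), Mul(Add(3, Rational(-181, 56)), Rational(-1, 28090))) = Add(Mul(98, Rational(-1, 45270)), Mul(Rational(-13, 56), Rational(-1, 28090))) = Add(Rational(-49, 22635), Rational(13, 1573040)) = Rational(-15356941, 7121152080)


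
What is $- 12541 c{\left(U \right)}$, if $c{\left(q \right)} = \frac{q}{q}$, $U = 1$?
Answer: $-12541$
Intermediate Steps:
$c{\left(q \right)} = 1$
$- 12541 c{\left(U \right)} = \left(-12541\right) 1 = -12541$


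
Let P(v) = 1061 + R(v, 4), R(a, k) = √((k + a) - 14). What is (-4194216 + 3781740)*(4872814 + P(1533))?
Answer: -2010356464500 - 412476*√1523 ≈ -2.0104e+12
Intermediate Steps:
R(a, k) = √(-14 + a + k) (R(a, k) = √((a + k) - 14) = √(-14 + a + k))
P(v) = 1061 + √(-10 + v) (P(v) = 1061 + √(-14 + v + 4) = 1061 + √(-10 + v))
(-4194216 + 3781740)*(4872814 + P(1533)) = (-4194216 + 3781740)*(4872814 + (1061 + √(-10 + 1533))) = -412476*(4872814 + (1061 + √1523)) = -412476*(4873875 + √1523) = -2010356464500 - 412476*√1523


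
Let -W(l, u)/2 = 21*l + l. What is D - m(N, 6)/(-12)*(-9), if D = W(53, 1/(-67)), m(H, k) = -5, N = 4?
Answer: -9313/4 ≈ -2328.3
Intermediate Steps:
W(l, u) = -44*l (W(l, u) = -2*(21*l + l) = -44*l)
D = -2332 (D = -44*53 = -2332)
D - m(N, 6)/(-12)*(-9) = -2332 - (-5/(-12))*(-9) = -2332 - (-5*(-1/12))*(-9) = -2332 - 5*(-9)/12 = -2332 - 1*(-15/4) = -2332 + 15/4 = -9313/4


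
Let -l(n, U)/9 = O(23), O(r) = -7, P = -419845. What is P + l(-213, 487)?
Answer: -419782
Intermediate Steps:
l(n, U) = 63 (l(n, U) = -9*(-7) = 63)
P + l(-213, 487) = -419845 + 63 = -419782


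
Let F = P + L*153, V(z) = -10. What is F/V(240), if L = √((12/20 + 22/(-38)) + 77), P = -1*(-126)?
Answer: -63/5 - 459*√77235/950 ≈ -146.88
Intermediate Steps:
P = 126
L = 3*√77235/95 (L = √((12*(1/20) + 22*(-1/38)) + 77) = √((⅗ - 11/19) + 77) = √(2/95 + 77) = √(7317/95) = 3*√77235/95 ≈ 8.7762)
F = 126 + 459*√77235/95 (F = 126 + (3*√77235/95)*153 = 126 + 459*√77235/95 ≈ 1468.8)
F/V(240) = (126 + 459*√77235/95)/(-10) = (126 + 459*√77235/95)*(-⅒) = -63/5 - 459*√77235/950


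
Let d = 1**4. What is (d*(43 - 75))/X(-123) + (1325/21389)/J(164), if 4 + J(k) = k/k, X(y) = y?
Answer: 210041/876949 ≈ 0.23951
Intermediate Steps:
d = 1
J(k) = -3 (J(k) = -4 + k/k = -4 + 1 = -3)
(d*(43 - 75))/X(-123) + (1325/21389)/J(164) = (1*(43 - 75))/(-123) + (1325/21389)/(-3) = (1*(-32))*(-1/123) + (1325*(1/21389))*(-1/3) = -32*(-1/123) + (1325/21389)*(-1/3) = 32/123 - 1325/64167 = 210041/876949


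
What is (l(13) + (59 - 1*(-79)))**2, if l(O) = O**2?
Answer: 94249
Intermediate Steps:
(l(13) + (59 - 1*(-79)))**2 = (13**2 + (59 - 1*(-79)))**2 = (169 + (59 + 79))**2 = (169 + 138)**2 = 307**2 = 94249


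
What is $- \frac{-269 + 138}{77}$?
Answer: $\frac{131}{77} \approx 1.7013$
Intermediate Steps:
$- \frac{-269 + 138}{77} = - \frac{-131}{77} = \left(-1\right) \left(- \frac{131}{77}\right) = \frac{131}{77}$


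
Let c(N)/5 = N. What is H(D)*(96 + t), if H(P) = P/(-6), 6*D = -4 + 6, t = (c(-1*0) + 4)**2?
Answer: -56/9 ≈ -6.2222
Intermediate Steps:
c(N) = 5*N
t = 16 (t = (5*(-1*0) + 4)**2 = (5*0 + 4)**2 = (0 + 4)**2 = 4**2 = 16)
D = 1/3 (D = (-4 + 6)/6 = (1/6)*2 = 1/3 ≈ 0.33333)
H(P) = -P/6 (H(P) = P*(-1/6) = -P/6)
H(D)*(96 + t) = (-1/6*1/3)*(96 + 16) = -1/18*112 = -56/9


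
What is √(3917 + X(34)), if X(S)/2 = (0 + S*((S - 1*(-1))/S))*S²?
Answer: √84837 ≈ 291.27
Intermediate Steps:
X(S) = 2*S²*(1 + S) (X(S) = 2*((0 + S*((S - 1*(-1))/S))*S²) = 2*((0 + S*((S + 1)/S))*S²) = 2*((0 + S*((1 + S)/S))*S²) = 2*((0 + (1 + S))*S²) = 2*((1 + S)*S²) = 2*(S²*(1 + S)) = 2*S²*(1 + S))
√(3917 + X(34)) = √(3917 + 2*34²*(1 + 34)) = √(3917 + 2*1156*35) = √(3917 + 80920) = √84837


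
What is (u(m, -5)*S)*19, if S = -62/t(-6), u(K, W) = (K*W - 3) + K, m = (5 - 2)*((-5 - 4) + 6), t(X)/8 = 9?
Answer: -6479/12 ≈ -539.92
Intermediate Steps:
t(X) = 72 (t(X) = 8*9 = 72)
m = -9 (m = 3*(-9 + 6) = 3*(-3) = -9)
u(K, W) = -3 + K + K*W (u(K, W) = (-3 + K*W) + K = -3 + K + K*W)
S = -31/36 (S = -62/72 = -62*1/72 = -31/36 ≈ -0.86111)
(u(m, -5)*S)*19 = ((-3 - 9 - 9*(-5))*(-31/36))*19 = ((-3 - 9 + 45)*(-31/36))*19 = (33*(-31/36))*19 = -341/12*19 = -6479/12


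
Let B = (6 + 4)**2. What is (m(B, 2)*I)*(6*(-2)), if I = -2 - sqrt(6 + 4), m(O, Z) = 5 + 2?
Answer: 168 + 84*sqrt(10) ≈ 433.63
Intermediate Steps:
B = 100 (B = 10**2 = 100)
m(O, Z) = 7
I = -2 - sqrt(10) ≈ -5.1623
(m(B, 2)*I)*(6*(-2)) = (7*(-2 - sqrt(10)))*(6*(-2)) = (-14 - 7*sqrt(10))*(-12) = 168 + 84*sqrt(10)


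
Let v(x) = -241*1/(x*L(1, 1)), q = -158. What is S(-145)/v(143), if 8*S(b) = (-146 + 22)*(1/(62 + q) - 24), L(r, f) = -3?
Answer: 10218065/15424 ≈ 662.48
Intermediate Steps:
S(b) = 71455/192 (S(b) = ((-146 + 22)*(1/(62 - 158) - 24))/8 = (-124*(1/(-96) - 24))/8 = (-124*(-1/96 - 24))/8 = (-124*(-2305/96))/8 = (⅛)*(71455/24) = 71455/192)
v(x) = 241/(3*x) (v(x) = -241*(-1/(3*x)) = -(-241)/(3*x) = 241/(3*x))
S(-145)/v(143) = 71455/(192*(((241/3)/143))) = 71455/(192*(((241/3)*(1/143)))) = 71455/(192*(241/429)) = (71455/192)*(429/241) = 10218065/15424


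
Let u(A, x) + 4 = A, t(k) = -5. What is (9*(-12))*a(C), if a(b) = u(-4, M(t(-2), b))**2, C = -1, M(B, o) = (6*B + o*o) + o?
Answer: -6912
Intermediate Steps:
M(B, o) = o + o**2 + 6*B (M(B, o) = (6*B + o**2) + o = (o**2 + 6*B) + o = o + o**2 + 6*B)
u(A, x) = -4 + A
a(b) = 64 (a(b) = (-4 - 4)**2 = (-8)**2 = 64)
(9*(-12))*a(C) = (9*(-12))*64 = -108*64 = -6912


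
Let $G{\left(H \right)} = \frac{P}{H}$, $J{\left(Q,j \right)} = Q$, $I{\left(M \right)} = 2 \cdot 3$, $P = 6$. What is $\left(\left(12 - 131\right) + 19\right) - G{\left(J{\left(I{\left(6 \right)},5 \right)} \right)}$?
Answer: $-101$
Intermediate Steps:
$I{\left(M \right)} = 6$
$G{\left(H \right)} = \frac{6}{H}$
$\left(\left(12 - 131\right) + 19\right) - G{\left(J{\left(I{\left(6 \right)},5 \right)} \right)} = \left(\left(12 - 131\right) + 19\right) - \frac{6}{6} = \left(-119 + 19\right) - 6 \cdot \frac{1}{6} = -100 - 1 = -101$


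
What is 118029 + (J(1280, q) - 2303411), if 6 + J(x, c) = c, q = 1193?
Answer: -2184195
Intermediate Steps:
J(x, c) = -6 + c
118029 + (J(1280, q) - 2303411) = 118029 + ((-6 + 1193) - 2303411) = 118029 + (1187 - 2303411) = 118029 - 2302224 = -2184195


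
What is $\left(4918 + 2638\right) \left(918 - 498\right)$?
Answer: $3173520$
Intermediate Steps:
$\left(4918 + 2638\right) \left(918 - 498\right) = 7556 \cdot 420 = 3173520$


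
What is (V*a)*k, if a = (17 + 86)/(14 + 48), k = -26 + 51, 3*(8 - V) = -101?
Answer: 321875/186 ≈ 1730.5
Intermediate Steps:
V = 125/3 (V = 8 - ⅓*(-101) = 8 + 101/3 = 125/3 ≈ 41.667)
k = 25
a = 103/62 ≈ 1.6613
(V*a)*k = ((125/3)*(103/62))*25 = (12875/186)*25 = 321875/186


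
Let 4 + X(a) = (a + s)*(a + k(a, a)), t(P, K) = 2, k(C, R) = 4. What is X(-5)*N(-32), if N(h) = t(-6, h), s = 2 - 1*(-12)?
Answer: -26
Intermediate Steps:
s = 14 (s = 2 + 12 = 14)
N(h) = 2
X(a) = -4 + (4 + a)*(14 + a) (X(a) = -4 + (a + 14)*(a + 4) = -4 + (14 + a)*(4 + a) = -4 + (4 + a)*(14 + a))
X(-5)*N(-32) = (52 + (-5)² + 18*(-5))*2 = (52 + 25 - 90)*2 = -13*2 = -26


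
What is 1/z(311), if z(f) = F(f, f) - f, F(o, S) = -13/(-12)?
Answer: -12/3719 ≈ -0.0032267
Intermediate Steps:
F(o, S) = 13/12 (F(o, S) = -13*(-1/12) = 13/12)
z(f) = 13/12 - f
1/z(311) = 1/(13/12 - 1*311) = 1/(13/12 - 311) = 1/(-3719/12) = -12/3719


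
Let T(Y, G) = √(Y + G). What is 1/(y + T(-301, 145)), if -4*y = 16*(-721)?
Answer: 721/2079403 - I*√39/4158806 ≈ 0.00034673 - 1.5016e-6*I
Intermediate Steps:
T(Y, G) = √(G + Y)
y = 2884 (y = -4*(-721) = -¼*(-11536) = 2884)
1/(y + T(-301, 145)) = 1/(2884 + √(145 - 301)) = 1/(2884 + √(-156)) = 1/(2884 + 2*I*√39)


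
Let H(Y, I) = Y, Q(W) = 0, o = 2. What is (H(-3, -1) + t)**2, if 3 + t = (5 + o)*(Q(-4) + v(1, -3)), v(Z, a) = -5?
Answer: 1681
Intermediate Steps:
t = -38 (t = -3 + (5 + 2)*(0 - 5) = -3 + 7*(-5) = -3 - 35 = -38)
(H(-3, -1) + t)**2 = (-3 - 38)**2 = (-41)**2 = 1681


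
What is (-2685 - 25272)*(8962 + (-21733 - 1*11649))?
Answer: 682709940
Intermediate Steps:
(-2685 - 25272)*(8962 + (-21733 - 1*11649)) = -27957*(8962 + (-21733 - 11649)) = -27957*(8962 - 33382) = -27957*(-24420) = 682709940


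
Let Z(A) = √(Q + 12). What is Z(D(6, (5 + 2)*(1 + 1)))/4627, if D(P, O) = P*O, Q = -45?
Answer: I*√33/4627 ≈ 0.0012415*I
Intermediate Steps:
D(P, O) = O*P
Z(A) = I*√33 (Z(A) = √(-45 + 12) = √(-33) = I*√33)
Z(D(6, (5 + 2)*(1 + 1)))/4627 = (I*√33)/4627 = (I*√33)*(1/4627) = I*√33/4627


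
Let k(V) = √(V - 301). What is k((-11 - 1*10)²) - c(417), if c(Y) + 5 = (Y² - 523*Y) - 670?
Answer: 44877 + 2*√35 ≈ 44889.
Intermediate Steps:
c(Y) = -675 + Y² - 523*Y (c(Y) = -5 + ((Y² - 523*Y) - 670) = -5 + (-670 + Y² - 523*Y) = -675 + Y² - 523*Y)
k(V) = √(-301 + V)
k((-11 - 1*10)²) - c(417) = √(-301 + (-11 - 1*10)²) - (-675 + 417² - 523*417) = √(-301 + (-11 - 10)²) - (-675 + 173889 - 218091) = √(-301 + (-21)²) - 1*(-44877) = √(-301 + 441) + 44877 = √140 + 44877 = 2*√35 + 44877 = 44877 + 2*√35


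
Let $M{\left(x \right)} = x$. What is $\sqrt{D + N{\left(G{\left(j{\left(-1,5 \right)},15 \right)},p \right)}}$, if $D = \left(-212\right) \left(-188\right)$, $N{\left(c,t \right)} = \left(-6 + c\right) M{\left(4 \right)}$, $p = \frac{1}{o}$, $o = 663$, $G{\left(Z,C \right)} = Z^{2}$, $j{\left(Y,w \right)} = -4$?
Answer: $2 \sqrt{9974} \approx 199.74$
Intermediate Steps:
$p = \frac{1}{663} \approx 0.0015083$
$N{\left(c,t \right)} = -24 + 4 c$ ($N{\left(c,t \right)} = \left(-6 + c\right) 4 = -24 + 4 c$)
$D = 39856$
$\sqrt{D + N{\left(G{\left(j{\left(-1,5 \right)},15 \right)},p \right)}} = \sqrt{39856 - \left(24 - 4 \left(-4\right)^{2}\right)} = \sqrt{39856 + \left(-24 + 4 \cdot 16\right)} = \sqrt{39856 + \left(-24 + 64\right)} = \sqrt{39856 + 40} = \sqrt{39896} = 2 \sqrt{9974}$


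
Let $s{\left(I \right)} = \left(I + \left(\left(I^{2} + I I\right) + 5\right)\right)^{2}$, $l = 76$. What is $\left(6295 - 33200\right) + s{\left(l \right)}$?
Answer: $135299784$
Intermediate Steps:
$s{\left(I \right)} = \left(5 + I + 2 I^{2}\right)^{2}$ ($s{\left(I \right)} = \left(I + \left(\left(I^{2} + I^{2}\right) + 5\right)\right)^{2} = \left(I + \left(2 I^{2} + 5\right)\right)^{2} = \left(I + \left(5 + 2 I^{2}\right)\right)^{2} = \left(5 + I + 2 I^{2}\right)^{2}$)
$\left(6295 - 33200\right) + s{\left(l \right)} = \left(6295 - 33200\right) + \left(5 + 76 + 2 \cdot 76^{2}\right)^{2} = -26905 + \left(5 + 76 + 2 \cdot 5776\right)^{2} = -26905 + \left(5 + 76 + 11552\right)^{2} = -26905 + 11633^{2} = -26905 + 135326689 = 135299784$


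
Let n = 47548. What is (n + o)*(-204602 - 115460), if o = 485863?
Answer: -170724591482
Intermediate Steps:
(n + o)*(-204602 - 115460) = (47548 + 485863)*(-204602 - 115460) = 533411*(-320062) = -170724591482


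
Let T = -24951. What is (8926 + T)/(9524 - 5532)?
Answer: -16025/3992 ≈ -4.0143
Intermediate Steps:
(8926 + T)/(9524 - 5532) = (8926 - 24951)/(9524 - 5532) = -16025/3992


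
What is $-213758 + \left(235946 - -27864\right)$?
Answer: $50052$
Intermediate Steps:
$-213758 + \left(235946 - -27864\right) = -213758 + \left(235946 + 27864\right) = -213758 + 263810 = 50052$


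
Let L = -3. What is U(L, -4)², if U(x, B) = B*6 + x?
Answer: 729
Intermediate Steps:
U(x, B) = x + 6*B (U(x, B) = 6*B + x = x + 6*B)
U(L, -4)² = (-3 + 6*(-4))² = (-3 - 24)² = (-27)² = 729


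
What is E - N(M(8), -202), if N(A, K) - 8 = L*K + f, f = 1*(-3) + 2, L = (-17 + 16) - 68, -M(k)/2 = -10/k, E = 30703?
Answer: 16758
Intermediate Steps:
M(k) = 20/k (M(k) = -(-20)/k = 20/k)
L = -69 (L = -1 - 68 = -69)
f = -1 (f = -3 + 2 = -1)
N(A, K) = 7 - 69*K (N(A, K) = 8 + (-69*K - 1) = 8 + (-1 - 69*K) = 7 - 69*K)
E - N(M(8), -202) = 30703 - (7 - 69*(-202)) = 30703 - (7 + 13938) = 30703 - 1*13945 = 30703 - 13945 = 16758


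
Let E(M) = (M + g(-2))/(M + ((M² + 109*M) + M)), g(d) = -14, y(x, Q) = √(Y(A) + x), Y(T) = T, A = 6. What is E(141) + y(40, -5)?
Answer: 127/35532 + √46 ≈ 6.7859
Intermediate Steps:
y(x, Q) = √(6 + x)
E(M) = (-14 + M)/(M² + 111*M) (E(M) = (M - 14)/(M + ((M² + 109*M) + M)) = (-14 + M)/(M + (M² + 110*M)) = (-14 + M)/(M² + 111*M))
E(141) + y(40, -5) = (-14 + 141)/(141*(111 + 141)) + √(6 + 40) = (1/141)*127/252 + √46 = (1/141)*(1/252)*127 + √46 = 127/35532 + √46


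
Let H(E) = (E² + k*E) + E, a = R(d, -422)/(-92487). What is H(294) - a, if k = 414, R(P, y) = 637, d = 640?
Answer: 19278545839/92487 ≈ 2.0845e+5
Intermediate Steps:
a = -637/92487 (a = 637/(-92487) = 637*(-1/92487) = -637/92487 ≈ -0.0068875)
H(E) = E² + 415*E (H(E) = (E² + 414*E) + E = E² + 415*E)
H(294) - a = 294*(415 + 294) - 1*(-637/92487) = 294*709 + 637/92487 = 208446 + 637/92487 = 19278545839/92487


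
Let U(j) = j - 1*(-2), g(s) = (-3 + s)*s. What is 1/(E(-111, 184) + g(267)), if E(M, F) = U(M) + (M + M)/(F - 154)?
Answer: 5/351858 ≈ 1.4210e-5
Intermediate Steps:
g(s) = s*(-3 + s)
U(j) = 2 + j (U(j) = j + 2 = 2 + j)
E(M, F) = 2 + M + 2*M/(-154 + F) (E(M, F) = (2 + M) + (M + M)/(F - 154) = (2 + M) + (2*M)/(-154 + F) = (2 + M) + 2*M/(-154 + F) = 2 + M + 2*M/(-154 + F))
1/(E(-111, 184) + g(267)) = 1/((-308 - 152*(-111) + 184*(2 - 111))/(-154 + 184) + 267*(-3 + 267)) = 1/((-308 + 16872 + 184*(-109))/30 + 267*264) = 1/((-308 + 16872 - 20056)/30 + 70488) = 1/((1/30)*(-3492) + 70488) = 1/(-582/5 + 70488) = 1/(351858/5) = 5/351858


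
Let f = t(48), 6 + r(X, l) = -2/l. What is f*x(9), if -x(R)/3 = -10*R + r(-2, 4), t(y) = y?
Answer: 13896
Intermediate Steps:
r(X, l) = -6 - 2/l
f = 48
x(R) = 39/2 + 30*R (x(R) = -3*(-10*R + (-6 - 2/4)) = -3*(-10*R + (-6 - 2*1/4)) = -3*(-10*R + (-6 - 1/2)) = -3*(-10*R - 13/2) = -3*(-13/2 - 10*R) = 39/2 + 30*R)
f*x(9) = 48*(39/2 + 30*9) = 48*(39/2 + 270) = 48*(579/2) = 13896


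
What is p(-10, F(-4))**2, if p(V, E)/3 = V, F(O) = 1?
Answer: 900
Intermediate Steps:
p(V, E) = 3*V
p(-10, F(-4))**2 = (3*(-10))**2 = (-30)**2 = 900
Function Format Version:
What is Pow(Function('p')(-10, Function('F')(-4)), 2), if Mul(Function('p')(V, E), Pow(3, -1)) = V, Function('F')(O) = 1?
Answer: 900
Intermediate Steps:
Function('p')(V, E) = Mul(3, V)
Pow(Function('p')(-10, Function('F')(-4)), 2) = Pow(Mul(3, -10), 2) = Pow(-30, 2) = 900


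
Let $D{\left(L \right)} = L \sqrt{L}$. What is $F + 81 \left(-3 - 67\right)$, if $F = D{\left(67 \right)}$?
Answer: $-5670 + 67 \sqrt{67} \approx -5121.6$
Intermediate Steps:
$D{\left(L \right)} = L^{\frac{3}{2}}$
$F = 67 \sqrt{67}$ ($F = 67^{\frac{3}{2}} = 67 \sqrt{67} \approx 548.42$)
$F + 81 \left(-3 - 67\right) = 67 \sqrt{67} + 81 \left(-3 - 67\right) = 67 \sqrt{67} + 81 \left(-70\right) = 67 \sqrt{67} - 5670 = -5670 + 67 \sqrt{67}$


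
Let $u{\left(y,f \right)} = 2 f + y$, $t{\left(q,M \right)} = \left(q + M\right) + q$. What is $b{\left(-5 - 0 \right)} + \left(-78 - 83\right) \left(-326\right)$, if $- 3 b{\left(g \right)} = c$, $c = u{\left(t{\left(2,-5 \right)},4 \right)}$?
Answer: $\frac{157451}{3} \approx 52484.0$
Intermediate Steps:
$t{\left(q,M \right)} = M + 2 q$ ($t{\left(q,M \right)} = \left(M + q\right) + q = M + 2 q$)
$u{\left(y,f \right)} = y + 2 f$
$c = 7$ ($c = \left(-5 + 2 \cdot 2\right) + 2 \cdot 4 = \left(-5 + 4\right) + 8 = -1 + 8 = 7$)
$b{\left(g \right)} = - \frac{7}{3}$ ($b{\left(g \right)} = \left(- \frac{1}{3}\right) 7 = - \frac{7}{3}$)
$b{\left(-5 - 0 \right)} + \left(-78 - 83\right) \left(-326\right) = - \frac{7}{3} + \left(-78 - 83\right) \left(-326\right) = - \frac{7}{3} - -52486 = - \frac{7}{3} + 52486 = \frac{157451}{3}$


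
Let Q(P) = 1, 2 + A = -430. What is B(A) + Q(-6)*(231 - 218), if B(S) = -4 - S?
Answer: 441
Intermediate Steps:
A = -432 (A = -2 - 430 = -432)
B(A) + Q(-6)*(231 - 218) = (-4 - 1*(-432)) + 1*(231 - 218) = (-4 + 432) + 1*13 = 428 + 13 = 441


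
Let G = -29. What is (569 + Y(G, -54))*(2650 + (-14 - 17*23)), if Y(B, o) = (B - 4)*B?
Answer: 3425870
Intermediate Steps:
Y(B, o) = B*(-4 + B) (Y(B, o) = (-4 + B)*B = B*(-4 + B))
(569 + Y(G, -54))*(2650 + (-14 - 17*23)) = (569 - 29*(-4 - 29))*(2650 + (-14 - 17*23)) = (569 - 29*(-33))*(2650 + (-14 - 391)) = (569 + 957)*(2650 - 405) = 1526*2245 = 3425870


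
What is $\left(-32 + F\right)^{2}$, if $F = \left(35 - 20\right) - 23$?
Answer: $1600$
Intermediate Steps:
$F = -8$ ($F = 15 - 23 = -8$)
$\left(-32 + F\right)^{2} = \left(-32 - 8\right)^{2} = \left(-40\right)^{2} = 1600$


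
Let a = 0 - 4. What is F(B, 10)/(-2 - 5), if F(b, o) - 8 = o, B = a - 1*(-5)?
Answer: -18/7 ≈ -2.5714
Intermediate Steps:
a = -4
B = 1 (B = -4 - 1*(-5) = -4 + 5 = 1)
F(b, o) = 8 + o
F(B, 10)/(-2 - 5) = (8 + 10)/(-2 - 5) = 18/(-7) = 18*(-⅐) = -18/7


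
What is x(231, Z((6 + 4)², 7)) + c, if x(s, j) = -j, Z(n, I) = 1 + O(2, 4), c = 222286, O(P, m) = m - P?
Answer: 222283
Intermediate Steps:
Z(n, I) = 3 (Z(n, I) = 1 + (4 - 1*2) = 1 + (4 - 2) = 1 + 2 = 3)
x(231, Z((6 + 4)², 7)) + c = -1*3 + 222286 = -3 + 222286 = 222283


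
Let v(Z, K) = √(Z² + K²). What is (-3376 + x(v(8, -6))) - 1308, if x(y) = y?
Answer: -4674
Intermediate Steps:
v(Z, K) = √(K² + Z²)
(-3376 + x(v(8, -6))) - 1308 = (-3376 + √((-6)² + 8²)) - 1308 = (-3376 + √(36 + 64)) - 1308 = (-3376 + √100) - 1308 = (-3376 + 10) - 1308 = -3366 - 1308 = -4674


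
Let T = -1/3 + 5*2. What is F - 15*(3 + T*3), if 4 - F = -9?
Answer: -467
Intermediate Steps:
F = 13 (F = 4 - 1*(-9) = 4 + 9 = 13)
T = 29/3 (T = -1*⅓ + 10 = -⅓ + 10 = 29/3 ≈ 9.6667)
F - 15*(3 + T*3) = 13 - 15*(3 + (29/3)*3) = 13 - 15*(3 + 29) = 13 - 15*32 = 13 - 480 = -467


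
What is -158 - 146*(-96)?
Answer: 13858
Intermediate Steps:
-158 - 146*(-96) = -158 + 14016 = 13858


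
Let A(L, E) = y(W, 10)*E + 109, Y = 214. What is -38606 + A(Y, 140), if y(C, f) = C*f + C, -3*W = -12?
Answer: -32337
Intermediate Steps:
W = 4 (W = -1/3*(-12) = 4)
y(C, f) = C + C*f
A(L, E) = 109 + 44*E (A(L, E) = (4*(1 + 10))*E + 109 = (4*11)*E + 109 = 44*E + 109 = 109 + 44*E)
-38606 + A(Y, 140) = -38606 + (109 + 44*140) = -38606 + (109 + 6160) = -38606 + 6269 = -32337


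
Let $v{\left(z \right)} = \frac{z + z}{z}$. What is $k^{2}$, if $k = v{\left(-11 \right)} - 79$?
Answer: $5929$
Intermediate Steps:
$v{\left(z \right)} = 2$ ($v{\left(z \right)} = \frac{2 z}{z} = 2$)
$k = -77$ ($k = 2 - 79 = -77$)
$k^{2} = \left(-77\right)^{2} = 5929$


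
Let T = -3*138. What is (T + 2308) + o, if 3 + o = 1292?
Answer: 3183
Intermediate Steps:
o = 1289 (o = -3 + 1292 = 1289)
T = -414
(T + 2308) + o = (-414 + 2308) + 1289 = 1894 + 1289 = 3183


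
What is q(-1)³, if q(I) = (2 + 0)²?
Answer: 64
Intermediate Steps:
q(I) = 4 (q(I) = 2² = 4)
q(-1)³ = 4³ = 64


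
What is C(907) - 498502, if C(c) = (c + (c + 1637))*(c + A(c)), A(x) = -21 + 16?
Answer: 2614300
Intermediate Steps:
A(x) = -5
C(c) = (-5 + c)*(1637 + 2*c) (C(c) = (c + (c + 1637))*(c - 5) = (c + (1637 + c))*(-5 + c) = (1637 + 2*c)*(-5 + c) = (-5 + c)*(1637 + 2*c))
C(907) - 498502 = (-8185 + 2*907**2 + 1627*907) - 498502 = (-8185 + 2*822649 + 1475689) - 498502 = (-8185 + 1645298 + 1475689) - 498502 = 3112802 - 498502 = 2614300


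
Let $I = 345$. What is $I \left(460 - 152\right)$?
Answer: $106260$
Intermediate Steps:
$I \left(460 - 152\right) = 345 \left(460 - 152\right) = 345 \cdot 308 = 106260$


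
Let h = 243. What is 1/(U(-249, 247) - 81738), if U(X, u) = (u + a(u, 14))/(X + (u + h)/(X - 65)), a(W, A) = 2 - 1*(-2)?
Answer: -39338/3215448851 ≈ -1.2234e-5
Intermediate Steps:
a(W, A) = 4 (a(W, A) = 2 + 2 = 4)
U(X, u) = (4 + u)/(X + (243 + u)/(-65 + X)) (U(X, u) = (u + 4)/(X + (u + 243)/(X - 65)) = (4 + u)/(X + (243 + u)/(-65 + X)))
1/(U(-249, 247) - 81738) = 1/((-260 - 65*247 + 4*(-249) - 249*247)/(243 + 247 + (-249)² - 65*(-249)) - 81738) = 1/((-260 - 16055 - 996 - 61503)/(243 + 247 + 62001 + 16185) - 81738) = 1/(-78814/78676 - 81738) = 1/((1/78676)*(-78814) - 81738) = 1/(-39407/39338 - 81738) = 1/(-3215448851/39338) = -39338/3215448851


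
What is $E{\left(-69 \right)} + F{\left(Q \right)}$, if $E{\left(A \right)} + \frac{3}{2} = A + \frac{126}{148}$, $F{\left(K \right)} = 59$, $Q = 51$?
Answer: $- \frac{394}{37} \approx -10.649$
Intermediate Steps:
$E{\left(A \right)} = - \frac{24}{37} + A$ ($E{\left(A \right)} = - \frac{3}{2} + \left(A + \frac{126}{148}\right) = - \frac{3}{2} + \left(A + 126 \cdot \frac{1}{148}\right) = - \frac{3}{2} + \left(A + \frac{63}{74}\right) = - \frac{3}{2} + \left(\frac{63}{74} + A\right) = - \frac{24}{37} + A$)
$E{\left(-69 \right)} + F{\left(Q \right)} = \left(- \frac{24}{37} - 69\right) + 59 = - \frac{2577}{37} + 59 = - \frac{394}{37}$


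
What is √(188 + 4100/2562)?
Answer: √311126718/1281 ≈ 13.770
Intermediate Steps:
√(188 + 4100/2562) = √(188 + 4100*(1/2562)) = √(188 + 2050/1281) = √(242878/1281) = √311126718/1281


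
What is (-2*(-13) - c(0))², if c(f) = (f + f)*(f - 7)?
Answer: 676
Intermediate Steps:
c(f) = 2*f*(-7 + f) (c(f) = (2*f)*(-7 + f) = 2*f*(-7 + f))
(-2*(-13) - c(0))² = (-2*(-13) - 2*0*(-7 + 0))² = (26 - 2*0*(-7))² = (26 - 1*0)² = (26 + 0)² = 26² = 676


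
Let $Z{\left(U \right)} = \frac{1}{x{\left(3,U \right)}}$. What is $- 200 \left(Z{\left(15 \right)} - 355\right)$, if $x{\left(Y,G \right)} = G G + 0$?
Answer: $\frac{638992}{9} \approx 70999.0$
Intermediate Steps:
$x{\left(Y,G \right)} = G^{2}$ ($x{\left(Y,G \right)} = G^{2} + 0 = G^{2}$)
$Z{\left(U \right)} = \frac{1}{U^{2}}$
$- 200 \left(Z{\left(15 \right)} - 355\right) = - 200 \left(\frac{1}{225} - 355\right) = \left(-200\right) \left(- \frac{79874}{225}\right) = \frac{638992}{9}$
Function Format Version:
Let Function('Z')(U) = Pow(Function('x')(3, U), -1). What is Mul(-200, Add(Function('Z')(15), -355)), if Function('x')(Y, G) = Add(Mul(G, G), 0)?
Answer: Rational(638992, 9) ≈ 70999.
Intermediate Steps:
Function('x')(Y, G) = Pow(G, 2) (Function('x')(Y, G) = Add(Pow(G, 2), 0) = Pow(G, 2))
Function('Z')(U) = Pow(U, -2) (Function('Z')(U) = Pow(Pow(U, 2), -1) = Pow(U, -2))
Mul(-200, Add(Function('Z')(15), -355)) = Mul(-200, Add(Pow(15, -2), -355)) = Mul(-200, Add(Rational(1, 225), -355)) = Mul(-200, Rational(-79874, 225)) = Rational(638992, 9)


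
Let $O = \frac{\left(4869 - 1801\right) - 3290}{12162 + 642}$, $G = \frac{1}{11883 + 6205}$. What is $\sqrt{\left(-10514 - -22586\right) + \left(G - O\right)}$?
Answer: $\frac{\sqrt{1124164324293089618}}{9649948} \approx 109.87$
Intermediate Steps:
$G = \frac{1}{18088} \approx 5.5285 \cdot 10^{-5}$
$O = - \frac{37}{2134}$ ($O = \frac{\left(4869 - 1801\right) - 3290}{12804} = \left(3068 - 3290\right) \frac{1}{12804} = \left(-222\right) \frac{1}{12804} = - \frac{37}{2134} \approx -0.017338$)
$\sqrt{\left(-10514 - -22586\right) + \left(G - O\right)} = \sqrt{\left(-10514 - -22586\right) + \left(\frac{1}{18088} - - \frac{37}{2134}\right)} = \sqrt{\left(-10514 + 22586\right) + \left(\frac{1}{18088} + \frac{37}{2134}\right)} = \sqrt{12072 + \frac{335695}{19299896}} = \sqrt{\frac{232988680207}{19299896}} = \frac{\sqrt{1124164324293089618}}{9649948}$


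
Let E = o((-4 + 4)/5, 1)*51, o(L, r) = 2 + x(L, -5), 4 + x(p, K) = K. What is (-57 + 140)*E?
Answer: -29631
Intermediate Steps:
x(p, K) = -4 + K
o(L, r) = -7 (o(L, r) = 2 + (-4 - 5) = 2 - 9 = -7)
E = -357 (E = -7*51 = -357)
(-57 + 140)*E = (-57 + 140)*(-357) = 83*(-357) = -29631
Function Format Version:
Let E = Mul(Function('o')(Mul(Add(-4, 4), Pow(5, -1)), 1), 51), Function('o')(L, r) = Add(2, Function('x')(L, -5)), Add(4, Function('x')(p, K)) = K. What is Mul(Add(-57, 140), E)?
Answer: -29631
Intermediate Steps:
Function('x')(p, K) = Add(-4, K)
Function('o')(L, r) = -7 (Function('o')(L, r) = Add(2, Add(-4, -5)) = Add(2, -9) = -7)
E = -357 (E = Mul(-7, 51) = -357)
Mul(Add(-57, 140), E) = Mul(Add(-57, 140), -357) = Mul(83, -357) = -29631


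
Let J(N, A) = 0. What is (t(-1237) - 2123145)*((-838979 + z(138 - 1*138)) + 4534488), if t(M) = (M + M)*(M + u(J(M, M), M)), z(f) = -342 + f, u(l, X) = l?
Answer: 3463084646231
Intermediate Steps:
t(M) = 2*M² (t(M) = (M + M)*(M + 0) = (2*M)*M = 2*M²)
(t(-1237) - 2123145)*((-838979 + z(138 - 1*138)) + 4534488) = (2*(-1237)² - 2123145)*((-838979 + (-342 + (138 - 1*138))) + 4534488) = (2*1530169 - 2123145)*((-838979 + (-342 + (138 - 138))) + 4534488) = (3060338 - 2123145)*((-838979 + (-342 + 0)) + 4534488) = 937193*((-838979 - 342) + 4534488) = 937193*(-839321 + 4534488) = 937193*3695167 = 3463084646231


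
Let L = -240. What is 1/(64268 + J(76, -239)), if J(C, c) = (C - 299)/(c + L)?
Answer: 479/30784595 ≈ 1.5560e-5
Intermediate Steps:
J(C, c) = (-299 + C)/(-240 + c) (J(C, c) = (C - 299)/(c - 240) = (-299 + C)/(-240 + c))
1/(64268 + J(76, -239)) = 1/(64268 + (-299 + 76)/(-240 - 239)) = 1/(64268 - 223/(-479)) = 1/(64268 - 1/479*(-223)) = 1/(64268 + 223/479) = 1/(30784595/479) = 479/30784595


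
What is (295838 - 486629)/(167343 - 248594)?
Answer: 190791/81251 ≈ 2.3482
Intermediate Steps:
(295838 - 486629)/(167343 - 248594) = -190791/(-81251) = -190791*(-1/81251) = 190791/81251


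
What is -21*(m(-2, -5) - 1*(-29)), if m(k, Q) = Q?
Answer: -504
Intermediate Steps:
-21*(m(-2, -5) - 1*(-29)) = -21*(-5 - 1*(-29)) = -21*(-5 + 29) = -21*24 = -504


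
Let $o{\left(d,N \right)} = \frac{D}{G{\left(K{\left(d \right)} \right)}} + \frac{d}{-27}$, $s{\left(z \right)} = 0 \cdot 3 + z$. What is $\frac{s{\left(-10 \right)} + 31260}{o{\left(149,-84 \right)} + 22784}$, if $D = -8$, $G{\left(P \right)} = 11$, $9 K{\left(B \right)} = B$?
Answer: $\frac{9281250}{6764993} \approx 1.372$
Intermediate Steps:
$K{\left(B \right)} = \frac{B}{9}$
$s{\left(z \right)} = z$ ($s{\left(z \right)} = 0 + z = z$)
$o{\left(d,N \right)} = - \frac{8}{11} - \frac{d}{27}$ ($o{\left(d,N \right)} = - \frac{8}{11} + \frac{d}{-27} = \left(-8\right) \frac{1}{11} + d \left(- \frac{1}{27}\right) = - \frac{8}{11} - \frac{d}{27}$)
$\frac{s{\left(-10 \right)} + 31260}{o{\left(149,-84 \right)} + 22784} = \frac{-10 + 31260}{\left(- \frac{8}{11} - \frac{149}{27}\right) + 22784} = \frac{31250}{\left(- \frac{8}{11} - \frac{149}{27}\right) + 22784} = \frac{31250}{- \frac{1855}{297} + 22784} = \frac{31250}{\frac{6764993}{297}} = 31250 \cdot \frac{297}{6764993} = \frac{9281250}{6764993}$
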